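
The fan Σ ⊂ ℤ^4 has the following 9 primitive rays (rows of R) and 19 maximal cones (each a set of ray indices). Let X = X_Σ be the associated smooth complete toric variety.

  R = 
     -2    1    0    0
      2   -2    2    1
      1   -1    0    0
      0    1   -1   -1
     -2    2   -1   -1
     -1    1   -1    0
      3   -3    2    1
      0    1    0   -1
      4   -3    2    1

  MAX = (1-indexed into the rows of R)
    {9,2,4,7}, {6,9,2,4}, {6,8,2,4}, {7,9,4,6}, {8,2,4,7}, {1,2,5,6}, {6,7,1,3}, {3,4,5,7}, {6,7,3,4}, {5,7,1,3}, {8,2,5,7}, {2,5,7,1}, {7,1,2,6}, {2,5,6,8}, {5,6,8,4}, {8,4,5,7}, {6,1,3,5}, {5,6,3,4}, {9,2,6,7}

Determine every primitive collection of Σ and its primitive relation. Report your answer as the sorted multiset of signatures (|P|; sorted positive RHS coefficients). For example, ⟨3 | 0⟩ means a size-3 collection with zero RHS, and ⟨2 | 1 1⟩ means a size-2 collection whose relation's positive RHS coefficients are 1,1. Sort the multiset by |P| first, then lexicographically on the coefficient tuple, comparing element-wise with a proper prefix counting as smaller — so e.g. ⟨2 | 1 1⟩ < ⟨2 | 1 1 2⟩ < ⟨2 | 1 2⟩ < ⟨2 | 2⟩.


12 minimal non-faces of Δ(Σ) (on 9 rays):

  P={1,4}:  v_{1} + v_{4} = v_{5} — sig = ⟨2 | 1⟩
  P={1,9}:  v_{1} + v_{9} = v_{2} — sig = ⟨2 | 1⟩
  P={2,3}:  v_{2} + v_{3} = v_{7} — sig = ⟨2 | 1⟩
  P={5,9}:  v_{5} + v_{9} = v_{2} + v_{4} — sig = ⟨2 | 1 1⟩
  P={3,8}:  v_{3} + v_{8} = v_{4} + v_{5} + v_{7} — sig = ⟨2 | 1 1 1⟩
  P={3,9}:  v_{3} + v_{9} = v_{4} + v_{6} + 2·v_{7} — sig = ⟨2 | 1 1 2⟩
  P={1,8}:  v_{1} + v_{8} = v_{2} + 2·v_{5} — sig = ⟨2 | 1 2⟩
  P={8,9}:  v_{8} + v_{9} = 2·v_{2} + 2·v_{4} — sig = ⟨2 | 2 2⟩
  P={5,6,7}:  v_{5} + v_{6} + v_{7} = 0 — sig = ⟨3 | 0⟩
  P={2,4,5}:  v_{2} + v_{4} + v_{5} = v_{8} — sig = ⟨3 | 1⟩
  P={6,7,8}:  v_{6} + v_{7} + v_{8} = v_{2} + v_{4} — sig = ⟨3 | 1 1⟩
  P={2,4,6,7}:  v_{2} + v_{4} + v_{6} + v_{7} = v_{9} — sig = ⟨4 | 1⟩

so the primitive-relation signature multiset is
    ⟨2 | 1⟩
    ⟨2 | 1⟩
    ⟨2 | 1⟩
    ⟨2 | 1 1⟩
    ⟨2 | 1 1 1⟩
    ⟨2 | 1 1 2⟩
    ⟨2 | 1 2⟩
    ⟨2 | 2 2⟩
    ⟨3 | 0⟩
    ⟨3 | 1⟩
    ⟨3 | 1 1⟩
    ⟨4 | 1⟩


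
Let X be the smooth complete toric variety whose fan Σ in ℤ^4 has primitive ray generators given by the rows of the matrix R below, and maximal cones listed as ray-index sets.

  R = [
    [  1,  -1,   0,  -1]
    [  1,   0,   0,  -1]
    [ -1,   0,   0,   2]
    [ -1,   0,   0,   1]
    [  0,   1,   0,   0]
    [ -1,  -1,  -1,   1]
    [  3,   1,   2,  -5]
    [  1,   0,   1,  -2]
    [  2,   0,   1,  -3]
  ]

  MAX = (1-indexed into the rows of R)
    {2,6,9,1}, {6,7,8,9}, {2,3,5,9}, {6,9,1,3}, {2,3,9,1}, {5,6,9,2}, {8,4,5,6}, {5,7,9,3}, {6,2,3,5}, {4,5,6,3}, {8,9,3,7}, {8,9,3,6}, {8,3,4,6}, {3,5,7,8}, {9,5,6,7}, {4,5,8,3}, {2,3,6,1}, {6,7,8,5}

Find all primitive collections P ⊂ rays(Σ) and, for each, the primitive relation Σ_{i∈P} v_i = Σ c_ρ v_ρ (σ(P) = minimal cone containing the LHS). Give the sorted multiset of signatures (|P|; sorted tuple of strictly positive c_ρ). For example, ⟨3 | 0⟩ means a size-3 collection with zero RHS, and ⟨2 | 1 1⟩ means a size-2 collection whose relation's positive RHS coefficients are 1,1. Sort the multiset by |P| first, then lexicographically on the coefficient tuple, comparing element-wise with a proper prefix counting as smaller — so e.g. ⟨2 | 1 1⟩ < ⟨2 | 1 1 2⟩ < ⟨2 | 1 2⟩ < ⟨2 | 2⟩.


Σ has 14 primitive collections:

  • {2,4}:  v_{2} + v_{4} = 0  so sig = ⟨2 | 0⟩
  • {1,5}:  v_{1} + v_{5} = v_{2}  so sig = ⟨2 | 1⟩
  • {2,8}:  v_{2} + v_{8} = v_{9}  so sig = ⟨2 | 1⟩
  • {4,9}:  v_{4} + v_{9} = v_{8}  so sig = ⟨2 | 1⟩
  • {1,4}:  v_{1} + v_{4} = v_{3} + v_{6} + v_{9}  so sig = ⟨2 | 1 1 1⟩
  • {1,8}:  v_{1} + v_{8} = v_{3} + v_{6} + 2·v_{9}  so sig = ⟨2 | 1 1 2⟩
  • {2,7}:  v_{2} + v_{7} = v_{5} + 2·v_{9}  so sig = ⟨2 | 1 2⟩
  • {4,7}:  v_{4} + v_{7} = v_{5} + 2·v_{8}  so sig = ⟨2 | 1 2⟩
  • {1,7}:  v_{1} + v_{7} = 2·v_{9}  so sig = ⟨2 | 2⟩
  • {3,6,7}:  v_{3} + v_{6} + v_{7} = v_{8}  so sig = ⟨3 | 1⟩
  • {5,8,9}:  v_{5} + v_{8} + v_{9} = v_{7}  so sig = ⟨3 | 1⟩
  • {3,5,6,9}:  v_{3} + v_{5} + v_{6} + v_{9} = 0  so sig = ⟨4 | 0⟩
  • {2,3,6,9}:  v_{2} + v_{3} + v_{6} + v_{9} = v_{1}  so sig = ⟨4 | 1⟩
  • {3,5,6,8}:  v_{3} + v_{5} + v_{6} + v_{8} = v_{4}  so sig = ⟨4 | 1⟩

Hence PRS(X_Σ) =
    |P|=2: 9 collections, coeffs (), (1), (1), (1), (1,1,1), (1,1,2), (1,2), (1,2), (2)
    |P|=3: 2 collections, coeffs (1), (1)
    |P|=4: 3 collections, coeffs (), (1), (1)


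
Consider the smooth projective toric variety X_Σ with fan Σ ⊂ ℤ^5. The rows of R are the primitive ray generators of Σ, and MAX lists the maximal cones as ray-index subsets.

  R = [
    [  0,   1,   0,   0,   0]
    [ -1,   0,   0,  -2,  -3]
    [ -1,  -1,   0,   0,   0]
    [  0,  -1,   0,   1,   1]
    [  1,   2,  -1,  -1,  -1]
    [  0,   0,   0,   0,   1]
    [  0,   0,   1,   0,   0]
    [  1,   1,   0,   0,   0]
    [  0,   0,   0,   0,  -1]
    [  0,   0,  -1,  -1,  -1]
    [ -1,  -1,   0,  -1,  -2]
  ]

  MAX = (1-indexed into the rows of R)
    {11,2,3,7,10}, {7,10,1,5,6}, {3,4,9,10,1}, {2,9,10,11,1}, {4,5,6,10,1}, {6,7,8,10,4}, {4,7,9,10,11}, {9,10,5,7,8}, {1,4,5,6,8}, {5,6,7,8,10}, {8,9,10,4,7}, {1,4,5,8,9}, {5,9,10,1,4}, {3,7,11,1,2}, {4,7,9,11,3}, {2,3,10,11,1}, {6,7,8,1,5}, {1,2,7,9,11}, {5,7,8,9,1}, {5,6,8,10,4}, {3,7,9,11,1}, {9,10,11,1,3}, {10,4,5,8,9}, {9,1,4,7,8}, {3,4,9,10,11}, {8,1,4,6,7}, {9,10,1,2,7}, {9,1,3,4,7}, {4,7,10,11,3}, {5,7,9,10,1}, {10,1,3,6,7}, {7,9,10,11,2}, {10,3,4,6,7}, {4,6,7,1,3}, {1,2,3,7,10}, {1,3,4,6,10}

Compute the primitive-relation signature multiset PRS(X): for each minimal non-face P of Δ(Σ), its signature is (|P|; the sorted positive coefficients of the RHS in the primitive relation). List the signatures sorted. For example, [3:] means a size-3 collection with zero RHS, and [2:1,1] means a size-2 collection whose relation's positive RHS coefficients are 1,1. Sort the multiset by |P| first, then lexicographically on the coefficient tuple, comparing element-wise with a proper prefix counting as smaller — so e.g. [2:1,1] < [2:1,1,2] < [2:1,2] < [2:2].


Σ has 17 primitive collections:

  • {3,8}:  v_{3} + v_{8} = 0  ⟹  sig = [2:]
  • {6,9}:  v_{6} + v_{9} = 0  ⟹  sig = [2:]
  • {2,4}:  v_{2} + v_{4} = v_{11}  ⟹  sig = [2:1]
  • {3,5}:  v_{3} + v_{5} = v_{1} + v_{10}  ⟹  sig = [2:1,1]
  • {6,11}:  v_{6} + v_{11} = v_{3} + v_{7} + v_{10}  ⟹  sig = [2:1,1,1]
  • {8,11}:  v_{8} + v_{11} = v_{7} + v_{9} + v_{10}  ⟹  sig = [2:1,1,1]
  • {5,11}:  v_{5} + v_{11} = v_{1} + v_{7} + v_{9} + 2·v_{10}  ⟹  sig = [2:1,1,1,2]
  • {2,6}:  v_{2} + v_{6} = v_{1} + v_{3} + 2·v_{7} + 2·v_{10}  ⟹  sig = [2:1,1,2,2]
  • {2,8}:  v_{2} + v_{8} = v_{1} + 2·v_{7} + v_{9} + 2·v_{10}  ⟹  sig = [2:1,1,2,2]
  • {2,5}:  v_{2} + v_{5} = 2·v_{1} + 2·v_{7} + v_{9} + 3·v_{10}  ⟹  sig = [2:1,2,2,3]
  • {1,8,10}:  v_{1} + v_{8} + v_{10} = v_{5}  ⟹  sig = [3:1]
  • {4,5,7}:  v_{4} + v_{5} + v_{7} = v_{8}  ⟹  sig = [3:1]
  • {1,4,11}:  v_{1} + v_{4} + v_{11} = v_{3} + v_{9}  ⟹  sig = [3:1,1]
  • {2,3,9}:  v_{2} + v_{3} + v_{9} = v_{1} + 2·v_{11}  ⟹  sig = [3:1,2]
  • {1,4,7,10}:  v_{1} + v_{4} + v_{7} + v_{10} = 0  ⟹  sig = [4:]
  • {1,7,10,11}:  v_{1} + v_{7} + v_{10} + v_{11} = v_{2}  ⟹  sig = [4:1]
  • {3,7,9,10}:  v_{3} + v_{7} + v_{9} + v_{10} = v_{11}  ⟹  sig = [4:1]

Sorted signature multiset PRS(X):
{ [2:] ×2,  [2:1],  [2:1,1],  [2:1,1,1] ×2,  [2:1,1,1,2],  [2:1,1,2,2] ×2,  [2:1,2,2,3],  [3:1] ×2,  [3:1,1],  [3:1,2],  [4:],  [4:1] ×2 }


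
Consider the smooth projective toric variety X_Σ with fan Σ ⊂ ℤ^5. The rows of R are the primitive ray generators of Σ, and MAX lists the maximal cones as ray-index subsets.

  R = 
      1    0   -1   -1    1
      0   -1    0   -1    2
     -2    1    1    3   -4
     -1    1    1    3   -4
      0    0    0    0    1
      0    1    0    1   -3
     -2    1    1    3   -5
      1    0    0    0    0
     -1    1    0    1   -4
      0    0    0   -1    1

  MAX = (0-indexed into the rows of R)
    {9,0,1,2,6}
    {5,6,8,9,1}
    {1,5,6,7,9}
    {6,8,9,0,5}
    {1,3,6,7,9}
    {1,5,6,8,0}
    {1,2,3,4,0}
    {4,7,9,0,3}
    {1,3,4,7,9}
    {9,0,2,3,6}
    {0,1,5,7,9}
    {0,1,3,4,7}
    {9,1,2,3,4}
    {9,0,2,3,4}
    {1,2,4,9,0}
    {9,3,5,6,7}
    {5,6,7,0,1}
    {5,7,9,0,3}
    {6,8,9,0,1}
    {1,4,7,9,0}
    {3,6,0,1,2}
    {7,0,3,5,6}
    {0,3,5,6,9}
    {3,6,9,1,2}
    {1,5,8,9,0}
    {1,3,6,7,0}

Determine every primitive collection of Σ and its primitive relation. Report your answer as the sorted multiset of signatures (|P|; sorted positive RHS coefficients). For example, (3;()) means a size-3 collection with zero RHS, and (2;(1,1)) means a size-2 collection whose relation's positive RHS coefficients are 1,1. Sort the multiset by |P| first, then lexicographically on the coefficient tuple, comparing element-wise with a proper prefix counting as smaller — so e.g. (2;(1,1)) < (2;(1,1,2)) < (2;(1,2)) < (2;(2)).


Primitive collections (12):

  • {2,7}:  v_{2} + v_{7} = v_{3} — sig = (2;(1))
  • {4,6}:  v_{4} + v_{6} = v_{2} — sig = (2;(1))
  • {3,8}:  v_{3} + v_{8} = v_{5} + v_{6} — sig = (2;(1,1))
  • {4,5}:  v_{4} + v_{5} = v_{0} + v_{3} + v_{9} — sig = (2;(1,1,1))
  • {4,8}:  v_{4} + v_{8} = v_{0} + v_{6} + v_{9} — sig = (2;(1,1,1))
  • {2,5}:  v_{2} + v_{5} = v_{0} + v_{3} + v_{6} + v_{9} — sig = (2;(1,1,1,1))
  • {2,8}:  v_{2} + v_{8} = v_{0} + 2·v_{6} + v_{9} — sig = (2;(1,1,2))
  • {7,8}:  v_{7} + v_{8} = v_{1} + 2·v_{5} — sig = (2;(1,2))
  • {1,3,5}:  v_{1} + v_{3} + v_{5} = v_{6} + v_{7} — sig = (3;(1,1))
  • {0,1,3,9}:  v_{0} + v_{1} + v_{3} + v_{9} = 0 — sig = (4;())
  • {0,6,7,9}:  v_{0} + v_{6} + v_{7} + v_{9} = v_{5} — sig = (4;(1))
  • {0,1,5,6,9}:  v_{0} + v_{1} + v_{5} + v_{6} + v_{9} = v_{8} — sig = (5;(1))

Sorted signature multiset PRS(X):
    (2;(1))
    (2;(1))
    (2;(1,1))
    (2;(1,1,1))
    (2;(1,1,1))
    (2;(1,1,1,1))
    (2;(1,1,2))
    (2;(1,2))
    (3;(1,1))
    (4;())
    (4;(1))
    (5;(1))


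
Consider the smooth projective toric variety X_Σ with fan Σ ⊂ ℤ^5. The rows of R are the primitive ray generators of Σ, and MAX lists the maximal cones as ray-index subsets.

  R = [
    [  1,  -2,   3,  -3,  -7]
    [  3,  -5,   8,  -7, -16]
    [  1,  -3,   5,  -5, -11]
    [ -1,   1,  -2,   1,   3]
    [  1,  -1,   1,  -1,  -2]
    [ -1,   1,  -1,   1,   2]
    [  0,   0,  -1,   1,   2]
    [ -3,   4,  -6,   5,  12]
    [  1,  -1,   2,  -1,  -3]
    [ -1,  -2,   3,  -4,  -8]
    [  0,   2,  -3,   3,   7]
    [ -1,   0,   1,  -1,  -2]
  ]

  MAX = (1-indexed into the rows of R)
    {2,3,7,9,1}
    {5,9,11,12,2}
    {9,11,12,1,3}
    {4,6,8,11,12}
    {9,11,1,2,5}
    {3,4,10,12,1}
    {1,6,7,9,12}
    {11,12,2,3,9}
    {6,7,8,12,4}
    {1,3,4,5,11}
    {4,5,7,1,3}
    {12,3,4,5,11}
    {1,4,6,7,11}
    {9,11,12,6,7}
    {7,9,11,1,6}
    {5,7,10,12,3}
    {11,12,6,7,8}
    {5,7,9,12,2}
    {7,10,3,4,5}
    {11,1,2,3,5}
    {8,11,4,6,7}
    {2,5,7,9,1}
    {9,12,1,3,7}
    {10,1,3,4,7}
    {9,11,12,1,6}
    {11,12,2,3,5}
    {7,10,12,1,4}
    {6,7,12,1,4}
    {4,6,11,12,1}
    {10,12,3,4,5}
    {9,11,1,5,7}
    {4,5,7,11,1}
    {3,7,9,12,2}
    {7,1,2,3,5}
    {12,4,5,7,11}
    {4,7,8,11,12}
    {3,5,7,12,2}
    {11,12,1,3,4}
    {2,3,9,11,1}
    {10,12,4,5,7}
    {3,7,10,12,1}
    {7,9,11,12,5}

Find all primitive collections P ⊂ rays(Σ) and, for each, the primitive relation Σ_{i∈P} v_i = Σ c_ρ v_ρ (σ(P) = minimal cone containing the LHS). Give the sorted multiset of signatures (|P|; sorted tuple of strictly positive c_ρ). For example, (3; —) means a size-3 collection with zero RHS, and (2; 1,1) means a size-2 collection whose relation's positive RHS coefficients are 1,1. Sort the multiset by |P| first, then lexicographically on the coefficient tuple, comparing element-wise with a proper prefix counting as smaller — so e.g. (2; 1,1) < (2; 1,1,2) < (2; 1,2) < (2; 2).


|primitive collections| = 24. Relations:

  {4,9}:  v_{4} + v_{9} = 0  ⟹  sig = (2; —)
  {5,6}:  v_{5} + v_{6} = 0  ⟹  sig = (2; —)
  {1,8}:  v_{1} + v_{8} = v_{4} + v_{6}  ⟹  sig = (2; 1,1)
  {2,4}:  v_{2} + v_{4} = v_{3} + v_{5}  ⟹  sig = (2; 1,1)
  {2,6}:  v_{2} + v_{6} = v_{3} + v_{9}  ⟹  sig = (2; 1,1)
  {2,8}:  v_{2} + v_{8} = v_{5} + v_{12}  ⟹  sig = (2; 1,1)
  {3,6}:  v_{3} + v_{6} = v_{1} + v_{12}  ⟹  sig = (2; 1,1)
  {3,8}:  v_{3} + v_{8} = v_{4} + v_{12}  ⟹  sig = (2; 1,1)
  {9,10}:  v_{9} + v_{10} = v_{3} + v_{7} + v_{12}  ⟹  sig = (2; 1,1,1)
  {10,11}:  v_{10} + v_{11} = v_{4} + v_{5} + v_{12}  ⟹  sig = (2; 1,1,1)
  {5,8}:  v_{5} + v_{8} = v_{4} + v_{7} + v_{11} + v_{12}  ⟹  sig = (2; 1,1,1,1)
  {8,9}:  v_{8} + v_{9} = v_{6} + v_{7} + v_{11} + v_{12}  ⟹  sig = (2; 1,1,1,1)
  {2,10}:  v_{2} + v_{10} = 2·v_{3} + v_{5} + v_{7} + v_{12}  ⟹  sig = (2; 1,1,1,2)
  {6,10}:  v_{6} + v_{10} = v_{1} + v_{4} + v_{7} + 2·v_{12}  ⟹  sig = (2; 1,1,1,2)
  {8,10}:  v_{8} + v_{10} = 2·v_{4} + v_{7} + 2·v_{12}  ⟹  sig = (2; 1,2,2)
  {1,5,12}:  v_{1} + v_{5} + v_{12} = v_{3}  ⟹  sig = (3; 1)
  {3,5,9}:  v_{3} + v_{5} + v_{9} = v_{2}  ⟹  sig = (3; 1)
  {3,7,11}:  v_{3} + v_{7} + v_{11} = v_{5}  ⟹  sig = (3; 1)
  {1,5,10}:  v_{1} + v_{5} + v_{10} = 2·v_{3} + v_{4} + v_{7}  ⟹  sig = (3; 1,1,2)
  {1,2,12}:  v_{1} + v_{2} + v_{12} = 2·v_{3} + v_{9}  ⟹  sig = (3; 1,2)
  {2,7,11}:  v_{2} + v_{7} + v_{11} = 2·v_{5} + v_{9}  ⟹  sig = (3; 1,2)
  {1,7,11,12}:  v_{1} + v_{7} + v_{11} + v_{12} = 0  ⟹  sig = (4; —)
  {3,4,7,12}:  v_{3} + v_{4} + v_{7} + v_{12} = v_{10}  ⟹  sig = (4; 1)
  {4,6,7,11,12}:  v_{4} + v_{6} + v_{7} + v_{11} + v_{12} = v_{8}  ⟹  sig = (5; 1)

so the primitive-relation signature multiset is
    (2; —)
    (2; —)
    (2; 1,1)
    (2; 1,1)
    (2; 1,1)
    (2; 1,1)
    (2; 1,1)
    (2; 1,1)
    (2; 1,1,1)
    (2; 1,1,1)
    (2; 1,1,1,1)
    (2; 1,1,1,1)
    (2; 1,1,1,2)
    (2; 1,1,1,2)
    (2; 1,2,2)
    (3; 1)
    (3; 1)
    (3; 1)
    (3; 1,1,2)
    (3; 1,2)
    (3; 1,2)
    (4; —)
    (4; 1)
    (5; 1)


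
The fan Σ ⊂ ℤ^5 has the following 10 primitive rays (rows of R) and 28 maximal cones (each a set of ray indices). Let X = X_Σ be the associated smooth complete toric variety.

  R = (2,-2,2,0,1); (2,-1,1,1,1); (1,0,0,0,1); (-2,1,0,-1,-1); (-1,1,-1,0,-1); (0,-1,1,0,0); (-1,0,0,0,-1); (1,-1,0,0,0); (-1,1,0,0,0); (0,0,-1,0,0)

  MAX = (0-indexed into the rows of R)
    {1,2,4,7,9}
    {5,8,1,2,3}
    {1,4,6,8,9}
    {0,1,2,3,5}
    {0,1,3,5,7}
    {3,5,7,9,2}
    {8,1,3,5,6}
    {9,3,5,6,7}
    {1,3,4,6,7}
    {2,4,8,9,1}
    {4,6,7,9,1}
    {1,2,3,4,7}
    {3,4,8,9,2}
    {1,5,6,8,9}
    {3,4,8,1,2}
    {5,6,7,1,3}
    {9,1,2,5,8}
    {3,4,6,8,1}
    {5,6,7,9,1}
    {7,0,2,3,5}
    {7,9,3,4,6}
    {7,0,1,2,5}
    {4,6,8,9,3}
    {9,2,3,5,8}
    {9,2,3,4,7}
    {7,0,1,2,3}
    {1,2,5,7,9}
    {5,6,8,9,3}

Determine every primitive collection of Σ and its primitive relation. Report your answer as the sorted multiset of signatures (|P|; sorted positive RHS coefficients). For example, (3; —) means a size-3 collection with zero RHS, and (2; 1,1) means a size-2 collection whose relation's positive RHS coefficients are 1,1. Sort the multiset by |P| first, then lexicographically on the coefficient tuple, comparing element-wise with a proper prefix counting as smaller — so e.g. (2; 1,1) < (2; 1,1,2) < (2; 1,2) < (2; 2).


Primitive collections (9):

  P={2,6}:  v_{2} + v_{6} = 0 ; sig = (2; —)
  P={7,8}:  v_{7} + v_{8} = 0 ; sig = (2; —)
  P={4,5}:  v_{4} + v_{5} = v_{6} ; sig = (2; 1)
  P={0,4}:  v_{0} + v_{4} = v_{1} + v_{3} + v_{7} ; sig = (2; 1,1,1)
  P={0,9}:  v_{0} + v_{9} = v_{2} + v_{5} + v_{7} ; sig = (2; 1,1,1)
  P={0,6}:  v_{0} + v_{6} = v_{1} + v_{3} + v_{5} + v_{7} ; sig = (2; 1,1,1,1)
  P={0,8}:  v_{0} + v_{8} = v_{1} + v_{2} + v_{3} + v_{5} ; sig = (2; 1,1,1,1)
  P={1,3,9}:  v_{1} + v_{3} + v_{9} = 0 ; sig = (3; —)
  P={1,2,3,5,7}:  v_{1} + v_{2} + v_{3} + v_{5} + v_{7} = v_{0} ; sig = (5; 1)

Sorted signature multiset PRS(X):
    (2; —)
    (2; —)
    (2; 1)
    (2; 1,1,1)
    (2; 1,1,1)
    (2; 1,1,1,1)
    (2; 1,1,1,1)
    (3; —)
    (5; 1)


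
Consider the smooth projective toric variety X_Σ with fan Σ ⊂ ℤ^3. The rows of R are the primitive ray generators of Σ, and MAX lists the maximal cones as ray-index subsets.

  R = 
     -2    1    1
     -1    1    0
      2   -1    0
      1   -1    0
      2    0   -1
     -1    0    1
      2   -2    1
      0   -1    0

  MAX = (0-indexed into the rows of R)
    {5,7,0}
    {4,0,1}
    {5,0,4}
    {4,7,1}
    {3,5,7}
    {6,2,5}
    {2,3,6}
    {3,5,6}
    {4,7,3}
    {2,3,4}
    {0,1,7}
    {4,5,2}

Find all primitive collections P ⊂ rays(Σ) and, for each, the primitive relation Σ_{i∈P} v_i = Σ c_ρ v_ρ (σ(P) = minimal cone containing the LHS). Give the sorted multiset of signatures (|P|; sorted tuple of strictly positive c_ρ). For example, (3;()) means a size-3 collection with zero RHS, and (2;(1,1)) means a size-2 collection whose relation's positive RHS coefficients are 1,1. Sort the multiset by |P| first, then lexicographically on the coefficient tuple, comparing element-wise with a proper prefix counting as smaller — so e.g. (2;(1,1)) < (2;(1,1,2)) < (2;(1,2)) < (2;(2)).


Minimal non-faces — 14 found among 8 rays, 12 max cones:

  P={1,3}:  v_{1} + v_{3} = 0  →  sig = (2;())
  P={0,3}:  v_{0} + v_{3} = v_{5}  →  sig = (2;(1))
  P={1,5}:  v_{1} + v_{5} = v_{0}  →  sig = (2;(1))
  P={1,2}:  v_{1} + v_{2} = v_{4} + v_{5}  →  sig = (2;(1,1))
  P={1,6}:  v_{1} + v_{6} = v_{2} + v_{5}  →  sig = (2;(1,1))
  P={0,2}:  v_{0} + v_{2} = v_{4} + 2·v_{5}  →  sig = (2;(1,2))
  P={0,6}:  v_{0} + v_{6} = v_{2} + 2·v_{5}  →  sig = (2;(1,2))
  P={6,7}:  v_{6} + v_{7} = 3·v_{3} + v_{5}  →  sig = (2;(1,3))
  P={2,7}:  v_{2} + v_{7} = 2·v_{3}  →  sig = (2;(2))
  P={4,6}:  v_{4} + v_{6} = 2·v_{2}  →  sig = (2;(2))
  P={0,4,7}:  v_{0} + v_{4} + v_{7} = 0  →  sig = (3;())
  P={2,3,5}:  v_{2} + v_{3} + v_{5} = v_{6}  →  sig = (3;(1))
  P={3,4,5}:  v_{3} + v_{4} + v_{5} = v_{2}  →  sig = (3;(1))
  P={4,5,7}:  v_{4} + v_{5} + v_{7} = v_{3}  →  sig = (3;(1))

Signatures (|P|; sorted positive RHS coefficients), sorted:
    (2;())
    (2;(1))
    (2;(1))
    (2;(1,1))
    (2;(1,1))
    (2;(1,2))
    (2;(1,2))
    (2;(1,3))
    (2;(2))
    (2;(2))
    (3;())
    (3;(1))
    (3;(1))
    (3;(1))


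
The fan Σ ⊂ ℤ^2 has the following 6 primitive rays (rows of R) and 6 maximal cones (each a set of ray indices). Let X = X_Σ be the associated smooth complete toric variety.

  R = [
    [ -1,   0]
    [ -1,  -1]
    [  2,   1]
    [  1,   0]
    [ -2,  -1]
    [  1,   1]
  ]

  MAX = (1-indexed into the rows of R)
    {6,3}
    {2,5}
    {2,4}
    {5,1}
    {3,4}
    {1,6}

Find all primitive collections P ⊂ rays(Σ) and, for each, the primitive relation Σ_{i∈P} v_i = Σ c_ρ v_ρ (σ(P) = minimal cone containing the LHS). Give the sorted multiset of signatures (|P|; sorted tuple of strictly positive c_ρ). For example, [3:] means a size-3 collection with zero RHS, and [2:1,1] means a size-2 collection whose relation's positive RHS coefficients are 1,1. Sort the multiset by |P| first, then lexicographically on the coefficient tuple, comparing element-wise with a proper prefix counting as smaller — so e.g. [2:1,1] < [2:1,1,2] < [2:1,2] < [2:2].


9 minimal non-faces of Δ(Σ) (on 6 rays):

  • {1,4}:  v_{1} + v_{4} = 0  so sig = [2:]
  • {2,6}:  v_{2} + v_{6} = 0  so sig = [2:]
  • {3,5}:  v_{3} + v_{5} = 0  so sig = [2:]
  • {1,2}:  v_{1} + v_{2} = v_{5}  so sig = [2:1]
  • {1,3}:  v_{1} + v_{3} = v_{6}  so sig = [2:1]
  • {2,3}:  v_{2} + v_{3} = v_{4}  so sig = [2:1]
  • {4,5}:  v_{4} + v_{5} = v_{2}  so sig = [2:1]
  • {4,6}:  v_{4} + v_{6} = v_{3}  so sig = [2:1]
  • {5,6}:  v_{5} + v_{6} = v_{1}  so sig = [2:1]

so the primitive-relation signature multiset is
    |P|=2: 9 collections, coeffs (), (), (), (1), (1), (1), (1), (1), (1)


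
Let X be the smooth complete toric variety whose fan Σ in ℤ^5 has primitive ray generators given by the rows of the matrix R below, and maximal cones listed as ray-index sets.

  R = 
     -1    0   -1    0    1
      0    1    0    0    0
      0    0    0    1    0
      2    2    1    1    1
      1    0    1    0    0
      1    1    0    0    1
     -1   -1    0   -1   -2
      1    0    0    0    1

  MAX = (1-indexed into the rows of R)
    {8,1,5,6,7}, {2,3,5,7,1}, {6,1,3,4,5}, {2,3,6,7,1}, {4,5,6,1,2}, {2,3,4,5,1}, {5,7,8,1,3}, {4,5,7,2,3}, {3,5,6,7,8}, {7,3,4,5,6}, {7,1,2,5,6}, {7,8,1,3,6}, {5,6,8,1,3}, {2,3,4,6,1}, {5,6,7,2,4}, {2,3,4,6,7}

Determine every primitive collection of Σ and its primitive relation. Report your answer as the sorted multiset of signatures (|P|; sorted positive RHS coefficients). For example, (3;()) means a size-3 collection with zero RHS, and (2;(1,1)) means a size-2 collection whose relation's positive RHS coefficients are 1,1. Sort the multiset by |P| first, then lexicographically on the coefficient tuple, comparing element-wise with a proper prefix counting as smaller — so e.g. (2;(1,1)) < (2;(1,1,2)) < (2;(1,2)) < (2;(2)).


|primitive collections| = 5. Relations:

  P = {2,8}:  v_{2} + v_{8} = v_{6} ; sig = (2;(1))
  P = {4,8}:  v_{4} + v_{8} = v_{3} + v_{5} + 2·v_{6} ; sig = (2;(1,1,2))
  P = {1,4,7}:  v_{1} + v_{4} + v_{7} = v_{2} ; sig = (3;(1))
  P = {2,3,5,6}:  v_{2} + v_{3} + v_{5} + v_{6} = v_{4} ; sig = (4;(1))
  P = {1,3,5,6,7}:  v_{1} + v_{3} + v_{5} + v_{6} + v_{7} = 0 ; sig = (5;())

Hence PRS(X_Σ) =
[(2;(1)), (2;(1,1,2)), (3;(1)), (4;(1)), (5;())]


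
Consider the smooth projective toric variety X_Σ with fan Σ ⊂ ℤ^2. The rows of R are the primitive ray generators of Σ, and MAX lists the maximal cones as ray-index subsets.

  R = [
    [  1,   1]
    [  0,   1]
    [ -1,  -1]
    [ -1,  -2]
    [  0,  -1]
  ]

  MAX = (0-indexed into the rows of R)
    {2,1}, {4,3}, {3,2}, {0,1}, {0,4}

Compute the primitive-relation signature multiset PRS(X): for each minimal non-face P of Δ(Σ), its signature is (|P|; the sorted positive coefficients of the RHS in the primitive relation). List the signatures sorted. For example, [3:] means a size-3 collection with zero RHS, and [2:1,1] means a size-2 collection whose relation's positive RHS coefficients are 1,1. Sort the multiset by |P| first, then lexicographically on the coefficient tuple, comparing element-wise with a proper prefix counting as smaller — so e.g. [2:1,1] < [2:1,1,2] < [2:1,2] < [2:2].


|primitive collections| = 5. Relations:

  {0,2}:  v_{0} + v_{2} = 0  ⟹  sig = [2:]
  {1,4}:  v_{1} + v_{4} = 0  ⟹  sig = [2:]
  {0,3}:  v_{0} + v_{3} = v_{4}  ⟹  sig = [2:1]
  {1,3}:  v_{1} + v_{3} = v_{2}  ⟹  sig = [2:1]
  {2,4}:  v_{2} + v_{4} = v_{3}  ⟹  sig = [2:1]

Signatures (|P|; sorted positive RHS coefficients), sorted:
    |P|=2: 5 collections, coeffs (), (), (1), (1), (1)


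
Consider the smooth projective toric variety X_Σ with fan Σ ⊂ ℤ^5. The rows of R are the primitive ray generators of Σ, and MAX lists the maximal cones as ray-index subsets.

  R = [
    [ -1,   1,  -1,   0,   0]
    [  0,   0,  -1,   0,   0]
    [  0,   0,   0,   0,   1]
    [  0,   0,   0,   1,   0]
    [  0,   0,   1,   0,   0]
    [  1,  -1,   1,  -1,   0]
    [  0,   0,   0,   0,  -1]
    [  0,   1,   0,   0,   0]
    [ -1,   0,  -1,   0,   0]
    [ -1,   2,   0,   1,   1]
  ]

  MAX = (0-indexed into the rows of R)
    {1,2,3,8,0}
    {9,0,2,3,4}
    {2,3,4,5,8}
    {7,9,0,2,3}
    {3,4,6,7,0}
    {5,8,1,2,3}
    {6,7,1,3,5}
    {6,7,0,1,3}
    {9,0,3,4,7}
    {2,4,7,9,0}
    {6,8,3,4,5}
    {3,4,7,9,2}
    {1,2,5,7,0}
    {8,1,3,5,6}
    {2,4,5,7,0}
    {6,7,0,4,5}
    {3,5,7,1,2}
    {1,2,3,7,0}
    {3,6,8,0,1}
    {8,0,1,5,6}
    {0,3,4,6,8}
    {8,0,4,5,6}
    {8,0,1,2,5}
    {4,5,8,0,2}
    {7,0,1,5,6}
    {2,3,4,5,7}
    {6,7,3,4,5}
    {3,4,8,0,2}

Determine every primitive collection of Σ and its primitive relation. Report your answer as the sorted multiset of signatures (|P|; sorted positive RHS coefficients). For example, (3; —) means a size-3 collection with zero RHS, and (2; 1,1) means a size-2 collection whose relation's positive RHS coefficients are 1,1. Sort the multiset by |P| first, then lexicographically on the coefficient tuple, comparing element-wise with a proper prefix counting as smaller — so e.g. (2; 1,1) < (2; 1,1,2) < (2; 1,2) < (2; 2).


The 9 primitive collections of Σ (r=10, n=5):

  P={1,4}:  v_{1} + v_{4} = 0  →  sig = (2; —)
  P={2,6}:  v_{2} + v_{6} = 0  →  sig = (2; —)
  P={7,8}:  v_{7} + v_{8} = v_{0}  →  sig = (2; 1)
  P={5,9}:  v_{5} + v_{9} = v_{2} + v_{4} + v_{7}  →  sig = (2; 1,1,1)
  P={1,9}:  v_{1} + v_{9} = v_{0} + v_{2} + v_{3} + v_{7}  →  sig = (2; 1,1,1,1)
  P={6,9}:  v_{6} + v_{9} = v_{0} + v_{3} + v_{4} + v_{7}  →  sig = (2; 1,1,1,1)
  P={8,9}:  v_{8} + v_{9} = 2·v_{0} + v_{2} + v_{3} + v_{4}  →  sig = (2; 1,1,1,2)
  P={0,3,5}:  v_{0} + v_{3} + v_{5} = 0  →  sig = (3; —)
  P={0,2,3,4,7}:  v_{0} + v_{2} + v_{3} + v_{4} + v_{7} = v_{9}  →  sig = (5; 1)

Hence PRS(X_Σ) =
[(2; —), (2; —), (2; 1), (2; 1,1,1), (2; 1,1,1,1), (2; 1,1,1,1), (2; 1,1,1,2), (3; —), (5; 1)]


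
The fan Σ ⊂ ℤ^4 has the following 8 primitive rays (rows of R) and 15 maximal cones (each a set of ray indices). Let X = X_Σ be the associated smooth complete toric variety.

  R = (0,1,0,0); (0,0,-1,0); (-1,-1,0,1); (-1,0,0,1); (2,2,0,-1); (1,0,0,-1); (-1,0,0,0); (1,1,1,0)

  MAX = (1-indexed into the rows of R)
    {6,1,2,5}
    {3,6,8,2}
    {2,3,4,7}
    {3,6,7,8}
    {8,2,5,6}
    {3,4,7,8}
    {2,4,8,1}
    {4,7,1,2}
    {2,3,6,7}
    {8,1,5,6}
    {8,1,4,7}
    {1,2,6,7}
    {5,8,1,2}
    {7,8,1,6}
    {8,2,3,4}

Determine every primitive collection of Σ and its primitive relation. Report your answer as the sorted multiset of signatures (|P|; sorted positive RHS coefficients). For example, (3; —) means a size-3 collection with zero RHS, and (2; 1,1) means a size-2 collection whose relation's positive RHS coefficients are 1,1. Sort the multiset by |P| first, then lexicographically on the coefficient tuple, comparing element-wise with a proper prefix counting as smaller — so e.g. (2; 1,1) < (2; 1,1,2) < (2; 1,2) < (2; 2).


Minimal non-faces — 7 found among 8 rays, 15 max cones:

  P = {4,6}:  v_{4} + v_{6} = 0  so sig = (2; —)
  P = {1,3}:  v_{1} + v_{3} = v_{4}  so sig = (2; 1)
  P = {3,5}:  v_{3} + v_{5} = v_{2} + v_{8}  so sig = (2; 1,1)
  P = {4,5}:  v_{4} + v_{5} = v_{1} + v_{2} + v_{8}  so sig = (2; 1,1,1)
  P = {5,7}:  v_{5} + v_{7} = 2·v_{1} + v_{6}  so sig = (2; 1,2)
  P = {2,7,8}:  v_{2} + v_{7} + v_{8} = v_{1}  so sig = (3; 1)
  P = {1,2,6,8}:  v_{1} + v_{2} + v_{6} + v_{8} = v_{5}  so sig = (4; 1)

Hence PRS(X_Σ) =
    |P|=2: 5 collections, coeffs (), (1), (1,1), (1,1,1), (1,2)
    |P|=3: 1 collection, coeffs (1)
    |P|=4: 1 collection, coeffs (1)


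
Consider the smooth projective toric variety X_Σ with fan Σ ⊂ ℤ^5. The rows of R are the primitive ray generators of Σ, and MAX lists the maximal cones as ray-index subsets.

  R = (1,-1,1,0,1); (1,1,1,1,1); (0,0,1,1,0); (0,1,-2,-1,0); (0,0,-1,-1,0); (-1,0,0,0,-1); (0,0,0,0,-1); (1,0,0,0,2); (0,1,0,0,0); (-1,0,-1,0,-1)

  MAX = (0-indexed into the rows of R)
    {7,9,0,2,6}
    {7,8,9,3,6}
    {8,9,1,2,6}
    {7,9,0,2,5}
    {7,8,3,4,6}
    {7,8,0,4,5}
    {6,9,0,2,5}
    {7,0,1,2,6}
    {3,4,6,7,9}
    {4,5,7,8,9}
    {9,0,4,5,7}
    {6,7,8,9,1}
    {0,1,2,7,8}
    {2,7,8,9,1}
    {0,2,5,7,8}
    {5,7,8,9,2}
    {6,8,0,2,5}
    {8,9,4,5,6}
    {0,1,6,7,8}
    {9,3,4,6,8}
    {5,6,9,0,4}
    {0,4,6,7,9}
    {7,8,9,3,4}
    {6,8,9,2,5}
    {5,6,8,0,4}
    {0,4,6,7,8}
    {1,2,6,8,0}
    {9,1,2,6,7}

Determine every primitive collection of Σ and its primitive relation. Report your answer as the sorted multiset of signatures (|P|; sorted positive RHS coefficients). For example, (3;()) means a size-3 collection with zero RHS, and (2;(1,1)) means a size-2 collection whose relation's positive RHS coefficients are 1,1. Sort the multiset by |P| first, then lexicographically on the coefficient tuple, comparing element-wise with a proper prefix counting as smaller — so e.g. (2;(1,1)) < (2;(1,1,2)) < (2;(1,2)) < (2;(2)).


12 collections generate NE(X_Σ); each relation:

  P = {2,4}:  v_{2} + v_{4} = 0  so sig = (2;())
  P = {1,5}:  v_{1} + v_{5} = v_{2} + v_{8}  so sig = (2;(1,1))
  P = {0,3}:  v_{0} + v_{3} = v_{4} + v_{6} + v_{7}  so sig = (2;(1,1,1))
  P = {1,4}:  v_{1} + v_{4} = v_{6} + v_{7} + v_{8}  so sig = (2;(1,1,1))
  P = {3,5}:  v_{3} + v_{5} = v_{4} + v_{8} + v_{9}  so sig = (2;(1,1,1))
  P = {2,3}:  v_{2} + v_{3} = v_{6} + v_{7} + v_{8} + v_{9}  so sig = (2;(1,1,1,1))
  P = {1,3}:  v_{1} + v_{3} = 2·v_{6} + 2·v_{7} + 2·v_{8} + v_{9}  so sig = (2;(1,2,2,2))
  P = {0,8,9}:  v_{0} + v_{8} + v_{9} = 0  so sig = (3;())
  P = {5,6,7}:  v_{5} + v_{6} + v_{7} = 0  so sig = (3;())
  P = {0,1,9}:  v_{0} + v_{1} + v_{9} = v_{2} + v_{6} + v_{7}  so sig = (3;(1,1,1))
  P = {2,6,7,8}:  v_{2} + v_{6} + v_{7} + v_{8} = v_{1}  so sig = (4;(1))
  P = {4,6,7,8,9}:  v_{4} + v_{6} + v_{7} + v_{8} + v_{9} = v_{3}  so sig = (5;(1))

Signatures (|P|; sorted positive RHS coefficients), sorted:
    (2;())
    (2;(1,1))
    (2;(1,1,1))
    (2;(1,1,1))
    (2;(1,1,1))
    (2;(1,1,1,1))
    (2;(1,2,2,2))
    (3;())
    (3;())
    (3;(1,1,1))
    (4;(1))
    (5;(1))


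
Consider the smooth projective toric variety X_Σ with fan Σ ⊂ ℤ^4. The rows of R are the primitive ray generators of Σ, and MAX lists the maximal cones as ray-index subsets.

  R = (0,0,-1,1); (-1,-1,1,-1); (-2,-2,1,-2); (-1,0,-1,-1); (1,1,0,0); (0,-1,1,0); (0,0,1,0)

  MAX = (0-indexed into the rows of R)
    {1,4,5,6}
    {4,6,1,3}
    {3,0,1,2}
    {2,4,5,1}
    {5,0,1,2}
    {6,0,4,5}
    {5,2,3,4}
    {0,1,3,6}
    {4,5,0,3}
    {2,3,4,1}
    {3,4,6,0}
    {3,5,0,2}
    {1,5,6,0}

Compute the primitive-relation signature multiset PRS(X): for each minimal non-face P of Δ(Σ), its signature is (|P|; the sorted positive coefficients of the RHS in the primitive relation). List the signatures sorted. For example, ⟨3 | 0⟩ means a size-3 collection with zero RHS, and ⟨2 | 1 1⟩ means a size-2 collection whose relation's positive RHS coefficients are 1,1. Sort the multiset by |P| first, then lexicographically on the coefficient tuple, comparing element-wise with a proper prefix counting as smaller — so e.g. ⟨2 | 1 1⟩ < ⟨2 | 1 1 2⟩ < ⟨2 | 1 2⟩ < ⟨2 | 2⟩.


5 minimal non-faces of Δ(Σ) (on 7 rays):

  • {2,6}:  v_{2} + v_{6} = 2·v_{1}  so sig = ⟨2 | 2⟩
  • {0,1,4}:  v_{0} + v_{1} + v_{4} = 0  so sig = ⟨3 | 0⟩
  • {1,3,5}:  v_{1} + v_{3} + v_{5} = v_{2}  so sig = ⟨3 | 1⟩
  • {3,5,6}:  v_{3} + v_{5} + v_{6} = v_{1}  so sig = ⟨3 | 1⟩
  • {0,2,4}:  v_{0} + v_{2} + v_{4} = v_{3} + v_{5}  so sig = ⟨3 | 1 1⟩

Sorted signature multiset PRS(X):
    |P|=2: 1 collection, coeffs (2)
    |P|=3: 4 collections, coeffs (), (1), (1), (1,1)


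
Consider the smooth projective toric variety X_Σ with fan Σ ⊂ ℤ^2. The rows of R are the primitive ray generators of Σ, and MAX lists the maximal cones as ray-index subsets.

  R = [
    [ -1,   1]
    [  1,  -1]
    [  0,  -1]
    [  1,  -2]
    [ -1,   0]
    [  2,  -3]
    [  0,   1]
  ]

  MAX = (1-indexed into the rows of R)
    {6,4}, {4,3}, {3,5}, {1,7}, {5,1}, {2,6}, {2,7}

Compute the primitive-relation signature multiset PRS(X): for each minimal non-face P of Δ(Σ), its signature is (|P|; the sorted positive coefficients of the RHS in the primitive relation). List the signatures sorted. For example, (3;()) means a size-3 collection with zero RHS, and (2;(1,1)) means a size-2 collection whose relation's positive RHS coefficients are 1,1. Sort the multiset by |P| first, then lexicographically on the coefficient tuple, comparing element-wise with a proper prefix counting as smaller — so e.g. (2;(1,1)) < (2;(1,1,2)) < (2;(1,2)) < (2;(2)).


14 collections generate NE(X_Σ); each relation:

  • {1,2}:  v_{1} + v_{2} = 0  ⇒ sig = (2;())
  • {3,7}:  v_{3} + v_{7} = 0  ⇒ sig = (2;())
  • {1,3}:  v_{1} + v_{3} = v_{5}  ⇒ sig = (2;(1))
  • {1,4}:  v_{1} + v_{4} = v_{3}  ⇒ sig = (2;(1))
  • {1,6}:  v_{1} + v_{6} = v_{4}  ⇒ sig = (2;(1))
  • {2,3}:  v_{2} + v_{3} = v_{4}  ⇒ sig = (2;(1))
  • {2,4}:  v_{2} + v_{4} = v_{6}  ⇒ sig = (2;(1))
  • {2,5}:  v_{2} + v_{5} = v_{3}  ⇒ sig = (2;(1))
  • {4,7}:  v_{4} + v_{7} = v_{2}  ⇒ sig = (2;(1))
  • {5,7}:  v_{5} + v_{7} = v_{1}  ⇒ sig = (2;(1))
  • {5,6}:  v_{5} + v_{6} = v_{3} + v_{4}  ⇒ sig = (2;(1,1))
  • {3,6}:  v_{3} + v_{6} = 2·v_{4}  ⇒ sig = (2;(2))
  • {4,5}:  v_{4} + v_{5} = 2·v_{3}  ⇒ sig = (2;(2))
  • {6,7}:  v_{6} + v_{7} = 2·v_{2}  ⇒ sig = (2;(2))

Sorted signature multiset PRS(X):
[(2;()), (2;()), (2;(1)), (2;(1)), (2;(1)), (2;(1)), (2;(1)), (2;(1)), (2;(1)), (2;(1)), (2;(1,1)), (2;(2)), (2;(2)), (2;(2))]


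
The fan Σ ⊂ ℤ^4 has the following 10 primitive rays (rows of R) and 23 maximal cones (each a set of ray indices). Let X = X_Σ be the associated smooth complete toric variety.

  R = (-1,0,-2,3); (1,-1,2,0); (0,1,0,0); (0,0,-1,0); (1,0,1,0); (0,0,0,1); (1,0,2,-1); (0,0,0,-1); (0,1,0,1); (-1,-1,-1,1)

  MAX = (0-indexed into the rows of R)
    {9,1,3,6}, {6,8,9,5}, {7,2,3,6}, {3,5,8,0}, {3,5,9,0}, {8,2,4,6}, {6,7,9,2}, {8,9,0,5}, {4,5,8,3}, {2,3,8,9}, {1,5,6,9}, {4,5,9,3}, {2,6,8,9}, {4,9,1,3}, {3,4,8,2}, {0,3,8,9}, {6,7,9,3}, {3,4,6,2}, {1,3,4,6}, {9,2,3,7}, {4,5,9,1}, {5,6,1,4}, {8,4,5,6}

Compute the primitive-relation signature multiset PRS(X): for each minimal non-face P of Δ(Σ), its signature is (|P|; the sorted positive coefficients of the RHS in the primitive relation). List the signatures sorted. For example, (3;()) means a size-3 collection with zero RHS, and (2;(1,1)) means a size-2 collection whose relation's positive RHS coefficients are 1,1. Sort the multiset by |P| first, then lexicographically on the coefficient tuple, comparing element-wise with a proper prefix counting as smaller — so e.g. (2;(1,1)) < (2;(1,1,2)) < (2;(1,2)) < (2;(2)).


Minimal non-faces — 20 found among 10 rays, 23 max cones:

  • {5,7}:  v_{5} + v_{7} = 0  →  sig = (2;())
  • {2,5}:  v_{2} + v_{5} = v_{8}  →  sig = (2;(1))
  • {7,8}:  v_{7} + v_{8} = v_{2}  →  sig = (2;(1))
  • {1,2}:  v_{1} + v_{2} = v_{5} + v_{6}  →  sig = (2;(1,1))
  • {4,7}:  v_{4} + v_{7} = v_{3} + v_{6}  →  sig = (2;(1,1))
  • {0,7}:  v_{0} + v_{7} = v_{3} + v_{8} + v_{9}  →  sig = (2;(1,1,1))
  • {0,1}:  v_{0} + v_{1} = v_{4} + 2·v_{5} + v_{9}  →  sig = (2;(1,1,2))
  • {0,2}:  v_{0} + v_{2} = v_{3} + 2·v_{8} + v_{9}  →  sig = (2;(1,1,2))
  • {1,7}:  v_{1} + v_{7} = v_{3} + 2·v_{6} + v_{9}  →  sig = (2;(1,1,2))
  • {1,8}:  v_{1} + v_{8} = 2·v_{5} + v_{6}  →  sig = (2;(1,2))
  • {0,4}:  v_{0} + v_{4} = v_{3} + 3·v_{5}  →  sig = (2;(1,3))
  • {0,6}:  v_{0} + v_{6} = 2·v_{5}  →  sig = (2;(2))
  • {2,4,9}:  v_{2} + v_{4} + v_{9} = v_{5}  →  sig = (3;(1))
  • {3,5,6}:  v_{3} + v_{5} + v_{6} = v_{4}  →  sig = (3;(1))
  • {4,6,9}:  v_{4} + v_{6} + v_{9} = v_{1}  →  sig = (3;(1))
  • {3,6,8}:  v_{3} + v_{6} + v_{8} = v_{2} + v_{4}  →  sig = (3;(1,1))
  • {1,3,5}:  v_{1} + v_{3} + v_{5} = 2·v_{4} + v_{9}  →  sig = (3;(1,2))
  • {4,8,9}:  v_{4} + v_{8} + v_{9} = 2·v_{5}  →  sig = (3;(2))
  • {2,3,6,9}:  v_{2} + v_{3} + v_{6} + v_{9} = 0  →  sig = (4;())
  • {3,5,8,9}:  v_{3} + v_{5} + v_{8} + v_{9} = v_{0}  →  sig = (4;(1))

Signatures (|P|; sorted positive RHS coefficients), sorted:
    |P|=2: 12 collections, coeffs (), (1), (1), (1,1), (1,1), (1,1,1), (1,1,2), (1,1,2), (1,1,2), (1,2), (1,3), (2)
    |P|=3: 6 collections, coeffs (1), (1), (1), (1,1), (1,2), (2)
    |P|=4: 2 collections, coeffs (), (1)


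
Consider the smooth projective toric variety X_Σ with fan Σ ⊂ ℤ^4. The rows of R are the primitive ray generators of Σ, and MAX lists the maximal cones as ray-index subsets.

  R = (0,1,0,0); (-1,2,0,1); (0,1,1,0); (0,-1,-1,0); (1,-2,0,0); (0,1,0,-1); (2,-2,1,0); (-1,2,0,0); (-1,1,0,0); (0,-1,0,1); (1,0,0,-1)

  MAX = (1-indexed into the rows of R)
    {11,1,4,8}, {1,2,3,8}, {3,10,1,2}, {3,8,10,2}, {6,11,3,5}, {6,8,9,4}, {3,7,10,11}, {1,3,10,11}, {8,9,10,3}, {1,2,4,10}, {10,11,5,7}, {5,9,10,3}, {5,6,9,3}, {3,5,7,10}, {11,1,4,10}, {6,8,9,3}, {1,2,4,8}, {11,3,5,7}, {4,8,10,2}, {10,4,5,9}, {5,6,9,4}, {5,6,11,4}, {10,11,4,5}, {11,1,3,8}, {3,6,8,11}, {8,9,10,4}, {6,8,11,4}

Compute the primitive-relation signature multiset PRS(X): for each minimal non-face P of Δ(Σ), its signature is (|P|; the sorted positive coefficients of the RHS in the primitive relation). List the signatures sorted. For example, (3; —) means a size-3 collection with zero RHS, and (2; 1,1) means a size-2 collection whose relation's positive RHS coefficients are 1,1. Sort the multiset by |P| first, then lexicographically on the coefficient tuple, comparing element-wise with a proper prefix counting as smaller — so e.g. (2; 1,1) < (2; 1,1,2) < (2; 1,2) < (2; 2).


Δ(Σ) — 11 vertices, 20 min non-faces:

  • {3,4}:  v_{3} + v_{4} = 0 — sig = (2; —)
  • {5,8}:  v_{5} + v_{8} = 0 — sig = (2; —)
  • {6,10}:  v_{6} + v_{10} = 0 — sig = (2; —)
  • {1,9}:  v_{1} + v_{9} = v_{8} — sig = (2; 1)
  • {9,11}:  v_{9} + v_{11} = v_{6} — sig = (2; 1)
  • {1,5}:  v_{1} + v_{5} = v_{10} + v_{11} — sig = (2; 1,1)
  • {1,6}:  v_{1} + v_{6} = v_{8} + v_{11} — sig = (2; 1,1)
  • {2,5}:  v_{2} + v_{5} = v_{1} + v_{10} — sig = (2; 1,1)
  • {2,6}:  v_{2} + v_{6} = v_{1} + v_{8} — sig = (2; 1,1)
  • {7,9}:  v_{7} + v_{9} = v_{3} + v_{5} — sig = (2; 1,1)
  • {4,7}:  v_{4} + v_{7} = v_{5} + v_{10} + v_{11} — sig = (2; 1,1,1)
  • {6,7}:  v_{6} + v_{7} = v_{3} + v_{5} + v_{11} — sig = (2; 1,1,1)
  • {7,8}:  v_{7} + v_{8} = v_{3} + v_{10} + v_{11} — sig = (2; 1,1,1)
  • {2,7}:  v_{2} + v_{7} = v_{1} + v_{3} + 2·v_{10} + v_{11} — sig = (2; 1,1,1,2)
  • {2,9}:  v_{2} + v_{9} = 2·v_{8} + v_{10} — sig = (2; 1,2)
  • {1,7}:  v_{1} + v_{7} = v_{3} + 2·v_{10} + 2·v_{11} — sig = (2; 1,2,2)
  • {2,11}:  v_{2} + v_{11} = 2·v_{1} — sig = (2; 2)
  • {1,8,10}:  v_{1} + v_{8} + v_{10} = v_{2} — sig = (3; 1)
  • {8,10,11}:  v_{8} + v_{10} + v_{11} = v_{1} — sig = (3; 1)
  • {3,5,10,11}:  v_{3} + v_{5} + v_{10} + v_{11} = v_{7} — sig = (4; 1)

Sorted signature multiset PRS(X):
    |P|=2: 17 collections, coeffs (), (), (), (1), (1), (1,1), (1,1), (1,1), (1,1), (1,1), (1,1,1), (1,1,1), (1,1,1), (1,1,1,2), (1,2), (1,2,2), (2)
    |P|=3: 2 collections, coeffs (1), (1)
    |P|=4: 1 collection, coeffs (1)


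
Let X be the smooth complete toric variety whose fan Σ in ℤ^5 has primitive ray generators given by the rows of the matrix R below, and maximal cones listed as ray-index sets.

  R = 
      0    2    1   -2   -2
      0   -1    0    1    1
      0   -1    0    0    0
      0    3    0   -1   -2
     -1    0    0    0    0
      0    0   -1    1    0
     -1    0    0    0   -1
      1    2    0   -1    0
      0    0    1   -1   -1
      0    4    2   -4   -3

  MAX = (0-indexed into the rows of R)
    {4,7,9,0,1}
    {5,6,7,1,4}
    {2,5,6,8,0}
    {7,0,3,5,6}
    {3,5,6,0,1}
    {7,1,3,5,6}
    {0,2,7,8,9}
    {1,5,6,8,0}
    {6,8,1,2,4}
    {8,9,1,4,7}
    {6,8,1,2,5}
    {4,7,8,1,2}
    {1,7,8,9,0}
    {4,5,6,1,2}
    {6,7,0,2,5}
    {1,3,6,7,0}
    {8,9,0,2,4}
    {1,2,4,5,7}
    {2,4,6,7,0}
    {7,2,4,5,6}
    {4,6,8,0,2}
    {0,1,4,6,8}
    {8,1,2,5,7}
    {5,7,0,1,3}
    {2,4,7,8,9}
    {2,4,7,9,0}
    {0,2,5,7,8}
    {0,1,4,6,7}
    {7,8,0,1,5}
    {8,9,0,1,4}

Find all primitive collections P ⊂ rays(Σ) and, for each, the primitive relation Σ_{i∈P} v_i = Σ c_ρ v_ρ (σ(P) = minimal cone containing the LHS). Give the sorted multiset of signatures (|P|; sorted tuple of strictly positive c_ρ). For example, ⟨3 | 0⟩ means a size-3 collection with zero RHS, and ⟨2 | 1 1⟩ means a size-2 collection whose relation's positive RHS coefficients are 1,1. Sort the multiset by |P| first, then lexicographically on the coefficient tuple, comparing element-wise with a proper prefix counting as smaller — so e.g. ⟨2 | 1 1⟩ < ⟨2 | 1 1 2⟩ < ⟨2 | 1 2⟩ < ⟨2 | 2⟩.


Minimal non-faces — 14 found among 10 rays, 30 max cones:

  • {2,3}:  v_{2} + v_{3} = v_{0} + v_{5}  ⇒ sig = ⟨2 | 1 1⟩
  • {5,9}:  v_{5} + v_{9} = v_{0} + v_{6} + v_{7}  ⇒ sig = ⟨2 | 1 1 1⟩
  • {3,8}:  v_{3} + v_{8} = 2·v_{0} + v_{1} + v_{5}  ⇒ sig = ⟨2 | 1 1 2⟩
  • {6,9}:  v_{6} + v_{9} = 2·v_{0} + v_{4}  ⇒ sig = ⟨2 | 1 2⟩
  • {3,9}:  v_{3} + v_{9} = 2·v_{0} + v_{1} + 2·v_{6} + 2·v_{7}  ⇒ sig = ⟨2 | 1 2 2 2⟩
  • {3,4}:  v_{3} + v_{4} = v_{1} + 3·v_{6} + 2·v_{7}  ⇒ sig = ⟨2 | 1 2 3⟩
  • {0,1,2}:  v_{0} + v_{1} + v_{2} = v_{8}  ⇒ sig = ⟨3 | 1⟩
  • {4,5,8}:  v_{4} + v_{5} + v_{8} = v_{6}  ⇒ sig = ⟨3 | 1⟩
  • {6,7,8}:  v_{6} + v_{7} + v_{8} = v_{0}  ⇒ sig = ⟨3 | 1⟩
  • {1,2,9}:  v_{1} + v_{2} + v_{9} = v_{4} + v_{7} + 2·v_{8}  ⇒ sig = ⟨3 | 1 1 2⟩
  • {0,4,5}:  v_{0} + v_{4} + v_{5} = 2·v_{6} + v_{7}  ⇒ sig = ⟨3 | 1 2⟩
  • {1,2,6,7}:  v_{1} + v_{2} + v_{6} + v_{7} = 0  ⇒ sig = ⟨4 | 0⟩
  • {0,4,7,8}:  v_{0} + v_{4} + v_{7} + v_{8} = v_{9}  ⇒ sig = ⟨4 | 1⟩
  • {0,1,5,6,7}:  v_{0} + v_{1} + v_{5} + v_{6} + v_{7} = v_{3}  ⇒ sig = ⟨5 | 1⟩

Signatures (|P|; sorted positive RHS coefficients), sorted:
    |P|=2: 6 collections, coeffs (1,1), (1,1,1), (1,1,2), (1,2), (1,2,2,2), (1,2,3)
    |P|=3: 5 collections, coeffs (1), (1), (1), (1,1,2), (1,2)
    |P|=4: 2 collections, coeffs (), (1)
    |P|=5: 1 collection, coeffs (1)
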